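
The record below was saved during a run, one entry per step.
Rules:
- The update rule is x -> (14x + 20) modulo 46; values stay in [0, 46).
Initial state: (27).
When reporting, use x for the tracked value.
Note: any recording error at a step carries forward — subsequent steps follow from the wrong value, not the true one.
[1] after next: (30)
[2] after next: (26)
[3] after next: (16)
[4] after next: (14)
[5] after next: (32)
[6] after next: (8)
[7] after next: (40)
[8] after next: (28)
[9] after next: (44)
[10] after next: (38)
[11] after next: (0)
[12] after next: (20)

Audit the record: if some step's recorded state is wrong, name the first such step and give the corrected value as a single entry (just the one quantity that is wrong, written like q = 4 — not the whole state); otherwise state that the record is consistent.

Recomputing the run from the initial state:
step 1: x = 30
step 2: x = 26
step 3: x = 16
step 4: x = 14
step 5: x = 32
step 6: x = 8
step 7: x = 40
step 8: x = 28
step 9: x = 44
step 10: x = 38
step 11: x = 0
step 12: x = 20
This matches the record at every step.

no error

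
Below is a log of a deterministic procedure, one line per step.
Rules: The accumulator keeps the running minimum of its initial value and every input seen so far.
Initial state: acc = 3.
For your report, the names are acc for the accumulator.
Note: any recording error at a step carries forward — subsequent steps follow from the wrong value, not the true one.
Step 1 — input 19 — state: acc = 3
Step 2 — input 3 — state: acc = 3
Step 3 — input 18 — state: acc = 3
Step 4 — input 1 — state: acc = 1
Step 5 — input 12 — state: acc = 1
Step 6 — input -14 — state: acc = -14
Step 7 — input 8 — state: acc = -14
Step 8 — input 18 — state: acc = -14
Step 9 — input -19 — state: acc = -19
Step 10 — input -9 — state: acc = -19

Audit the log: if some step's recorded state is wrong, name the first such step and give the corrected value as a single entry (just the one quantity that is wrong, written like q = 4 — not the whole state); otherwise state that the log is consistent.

no error

Step 1: acc = min(3, 19) = 3 — verified.
Step 2: acc = min(3, 3) = 3 — verified.
Step 3: acc = min(3, 18) = 3 — confirmed correct.
Step 4: acc = min(3, 1) = 1 — verified.
Step 5: acc = min(1, 12) = 1 — verified.
Step 6: acc = min(1, -14) = -14 — exactly as logged.
Step 7: acc = min(-14, 8) = -14 — confirmed correct.
Step 8: acc = min(-14, 18) = -14 — agrees with the log.
Step 9: acc = min(-14, -19) = -19 — in agreement.
Step 10: acc = min(-19, -9) = -19 — exactly as logged.
Every step is consistent.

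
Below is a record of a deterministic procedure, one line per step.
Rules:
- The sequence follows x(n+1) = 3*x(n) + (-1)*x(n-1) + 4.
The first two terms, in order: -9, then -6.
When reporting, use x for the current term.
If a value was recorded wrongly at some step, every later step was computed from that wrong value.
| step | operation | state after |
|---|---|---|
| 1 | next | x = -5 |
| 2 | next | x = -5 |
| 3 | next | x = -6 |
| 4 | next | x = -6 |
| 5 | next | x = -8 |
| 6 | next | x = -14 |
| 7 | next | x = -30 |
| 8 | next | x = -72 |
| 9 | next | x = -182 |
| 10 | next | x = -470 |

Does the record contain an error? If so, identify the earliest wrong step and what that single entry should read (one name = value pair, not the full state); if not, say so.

Step 1: x = 3*(-6) + (-1)*(-9) + (4) = -5 — in agreement.
Step 2: x = 3*(-5) + (-1)*(-6) + (4) = -5 — checks out.
Step 3: x = 3*(-5) + (-1)*(-5) + (4) = -6 — same as recorded.
Step 4: x = 3*(-6) + (-1)*(-5) + (4) = -9 — the entry is off here.
Step 4 is the first one off; corrected, x = -9.

step 4, x = -9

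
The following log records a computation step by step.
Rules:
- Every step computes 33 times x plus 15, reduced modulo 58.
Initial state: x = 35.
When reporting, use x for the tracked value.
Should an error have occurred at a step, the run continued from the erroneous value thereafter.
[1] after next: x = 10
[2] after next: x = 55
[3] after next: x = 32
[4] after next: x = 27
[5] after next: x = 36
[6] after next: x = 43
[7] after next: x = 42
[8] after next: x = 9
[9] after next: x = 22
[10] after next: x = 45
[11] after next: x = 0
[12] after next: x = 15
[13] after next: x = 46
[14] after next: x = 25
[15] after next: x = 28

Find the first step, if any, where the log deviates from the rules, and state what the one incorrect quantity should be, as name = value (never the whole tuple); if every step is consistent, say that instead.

step 11, x = 50

step 1: x = (33*35 + 15) mod 58 = 10 -> in agreement
step 2: x = (33*10 + 15) mod 58 = 55 -> checks out
step 3: x = (33*55 + 15) mod 58 = 32 -> verified
step 4: x = (33*32 + 15) mod 58 = 27 -> in agreement
step 5: x = (33*27 + 15) mod 58 = 36 -> checks out
step 6: x = (33*36 + 15) mod 58 = 43 -> consistent with the log
step 7: x = (33*43 + 15) mod 58 = 42 -> consistent with the log
step 8: x = (33*42 + 15) mod 58 = 9 -> matches
step 9: x = (33*9 + 15) mod 58 = 22 -> same as recorded
step 10: x = (33*22 + 15) mod 58 = 45 -> in agreement
step 11: x = (33*45 + 15) mod 58 = 50 -> the recorded entry deviates here
The audit stops at step 11: the recorded entry is wrong and should be x = 50.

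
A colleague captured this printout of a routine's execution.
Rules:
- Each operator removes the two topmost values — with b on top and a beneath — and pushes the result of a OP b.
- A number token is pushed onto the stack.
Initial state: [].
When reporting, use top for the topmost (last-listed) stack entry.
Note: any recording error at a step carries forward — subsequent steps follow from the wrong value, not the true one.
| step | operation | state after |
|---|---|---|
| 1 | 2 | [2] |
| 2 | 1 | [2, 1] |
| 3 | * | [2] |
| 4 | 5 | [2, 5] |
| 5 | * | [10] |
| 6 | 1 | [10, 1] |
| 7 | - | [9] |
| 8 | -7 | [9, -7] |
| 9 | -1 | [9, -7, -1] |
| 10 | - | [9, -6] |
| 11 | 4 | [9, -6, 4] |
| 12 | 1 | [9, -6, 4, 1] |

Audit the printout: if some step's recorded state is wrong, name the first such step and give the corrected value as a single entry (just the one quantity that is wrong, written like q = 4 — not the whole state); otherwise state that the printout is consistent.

step 1: push 2: top = 2 -> checks out
step 2: push 1: top = 1 -> verified
step 3: 2 * 1 = 2 -> matches
step 4: push 5: top = 5 -> in agreement
step 5: 2 * 5 = 10 -> exactly as logged
step 6: push 1: top = 1 -> checks out
step 7: 10 - 1 = 9 -> matches
step 8: push -7: top = -7 -> agrees with the printout
step 9: push -1: top = -1 -> no discrepancy
step 10: -7 - -1 = -6 -> consistent with the printout
step 11: push 4: top = 4 -> exactly as logged
step 12: push 1: top = 1 -> verified
Every step is consistent.

no error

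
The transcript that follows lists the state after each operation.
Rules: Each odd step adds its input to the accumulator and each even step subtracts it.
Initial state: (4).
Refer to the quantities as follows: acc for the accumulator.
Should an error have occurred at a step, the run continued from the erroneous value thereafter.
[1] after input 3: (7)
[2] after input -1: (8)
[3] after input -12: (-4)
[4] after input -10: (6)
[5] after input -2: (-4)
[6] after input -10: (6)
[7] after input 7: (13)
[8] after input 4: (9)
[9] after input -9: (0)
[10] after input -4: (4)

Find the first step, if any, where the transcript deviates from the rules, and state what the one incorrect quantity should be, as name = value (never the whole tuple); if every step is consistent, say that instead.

1. acc = 4 + 3 = 7 (agrees with the transcript)
2. acc = 7 - -1 = 8 (matches)
3. acc = 8 + -12 = -4 (no discrepancy)
4. acc = -4 - -10 = 6 (agrees with the transcript)
5. acc = 6 + -2 = 4 (the transcript disagrees here)
That makes step 5 the first incorrect line — acc = 4 is what it should show.

step 5, acc = 4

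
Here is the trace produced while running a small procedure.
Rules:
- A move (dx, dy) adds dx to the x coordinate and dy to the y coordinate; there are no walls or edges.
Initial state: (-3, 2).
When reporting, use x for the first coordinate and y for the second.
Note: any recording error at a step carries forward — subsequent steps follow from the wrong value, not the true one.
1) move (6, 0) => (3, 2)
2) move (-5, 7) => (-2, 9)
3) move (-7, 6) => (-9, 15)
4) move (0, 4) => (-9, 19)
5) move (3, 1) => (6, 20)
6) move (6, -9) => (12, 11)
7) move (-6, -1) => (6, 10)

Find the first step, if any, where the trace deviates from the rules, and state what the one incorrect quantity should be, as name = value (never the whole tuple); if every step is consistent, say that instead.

step 5, x = -6

step 1: x = -3 + (6) = 3, y = 2 + (0) = 2 -> consistent with the trace
step 2: x = 3 + (-5) = -2, y = 2 + (7) = 9 -> matches
step 3: x = -2 + (-7) = -9, y = 9 + (6) = 15 -> verified
step 4: x = -9 + (0) = -9, y = 15 + (4) = 19 -> no discrepancy
step 5: x = -9 + (3) = -6, y = 19 + (1) = 20 -> the trace has a different value
The earliest wrong entry is at step 5: it should read x = -6.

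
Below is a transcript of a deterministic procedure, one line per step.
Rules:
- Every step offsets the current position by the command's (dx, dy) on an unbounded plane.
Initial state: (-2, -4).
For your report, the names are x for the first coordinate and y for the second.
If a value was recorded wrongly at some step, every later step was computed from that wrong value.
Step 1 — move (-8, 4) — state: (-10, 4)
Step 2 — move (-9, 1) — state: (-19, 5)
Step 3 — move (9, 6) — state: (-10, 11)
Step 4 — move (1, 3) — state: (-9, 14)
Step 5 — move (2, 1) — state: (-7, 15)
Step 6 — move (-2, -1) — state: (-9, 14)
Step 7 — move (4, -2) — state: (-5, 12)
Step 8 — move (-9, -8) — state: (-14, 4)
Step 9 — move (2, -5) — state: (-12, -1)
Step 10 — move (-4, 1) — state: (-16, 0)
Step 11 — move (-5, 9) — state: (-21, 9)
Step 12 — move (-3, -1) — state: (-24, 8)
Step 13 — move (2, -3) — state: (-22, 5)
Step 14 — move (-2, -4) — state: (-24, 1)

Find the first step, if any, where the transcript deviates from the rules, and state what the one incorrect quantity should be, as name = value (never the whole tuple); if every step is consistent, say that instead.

step 1, y = 0

Recomputing the run from the initial state:
step 1: x = -10, y = 0
step 2: x = -19, y = 1
step 3: x = -10, y = 7
step 4: x = -9, y = 10
step 5: x = -7, y = 11
step 6: x = -9, y = 10
step 7: x = -5, y = 8
step 8: x = -14, y = 0
step 9: x = -12, y = -5
step 10: x = -16, y = -4
step 11: x = -21, y = 5
step 12: x = -24, y = 4
step 13: x = -22, y = 1
step 14: x = -24, y = -3
The first disagreement with the transcript is at step 1, where the value should be y = 0.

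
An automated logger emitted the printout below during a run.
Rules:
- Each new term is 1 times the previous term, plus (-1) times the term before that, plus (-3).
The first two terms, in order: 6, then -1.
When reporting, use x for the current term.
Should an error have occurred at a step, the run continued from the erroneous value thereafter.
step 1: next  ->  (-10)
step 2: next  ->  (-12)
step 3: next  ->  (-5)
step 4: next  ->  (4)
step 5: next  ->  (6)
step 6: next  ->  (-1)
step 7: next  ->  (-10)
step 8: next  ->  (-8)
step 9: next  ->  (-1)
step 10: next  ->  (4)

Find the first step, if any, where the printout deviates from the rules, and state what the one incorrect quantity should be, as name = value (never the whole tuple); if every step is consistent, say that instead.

step 8, x = -12

Recomputing the run from the initial state:
step 1: x = -10
step 2: x = -12
step 3: x = -5
step 4: x = 4
step 5: x = 6
step 6: x = -1
step 7: x = -10
step 8: x = -12
step 9: x = -5
step 10: x = 4
The first disagreement with the printout is at step 8, where the value should be x = -12.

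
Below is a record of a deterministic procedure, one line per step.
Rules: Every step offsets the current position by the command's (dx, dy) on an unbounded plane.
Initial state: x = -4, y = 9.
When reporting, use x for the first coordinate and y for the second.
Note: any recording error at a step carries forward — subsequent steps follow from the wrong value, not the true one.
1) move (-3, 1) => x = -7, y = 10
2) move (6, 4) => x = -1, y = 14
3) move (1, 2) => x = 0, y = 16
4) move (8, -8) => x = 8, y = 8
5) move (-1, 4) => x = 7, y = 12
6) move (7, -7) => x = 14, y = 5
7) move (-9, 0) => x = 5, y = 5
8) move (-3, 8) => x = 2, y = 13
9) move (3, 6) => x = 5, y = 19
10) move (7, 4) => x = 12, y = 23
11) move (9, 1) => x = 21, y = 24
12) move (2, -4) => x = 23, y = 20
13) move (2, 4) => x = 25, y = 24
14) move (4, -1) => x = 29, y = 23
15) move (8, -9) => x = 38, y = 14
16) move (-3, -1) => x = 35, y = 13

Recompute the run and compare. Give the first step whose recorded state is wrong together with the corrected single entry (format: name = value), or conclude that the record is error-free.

step 1: x = -4 + (-3) = -7, y = 9 + (1) = 10 -> checks out
step 2: x = -7 + (6) = -1, y = 10 + (4) = 14 -> matches
step 3: x = -1 + (1) = 0, y = 14 + (2) = 16 -> consistent with the record
step 4: x = 0 + (8) = 8, y = 16 + (-8) = 8 -> verified
step 5: x = 8 + (-1) = 7, y = 8 + (4) = 12 -> consistent with the record
step 6: x = 7 + (7) = 14, y = 12 + (-7) = 5 -> verified
step 7: x = 14 + (-9) = 5, y = 5 + (0) = 5 -> verified
step 8: x = 5 + (-3) = 2, y = 5 + (8) = 13 -> confirmed correct
step 9: x = 2 + (3) = 5, y = 13 + (6) = 19 -> confirmed correct
step 10: x = 5 + (7) = 12, y = 19 + (4) = 23 -> consistent with the record
step 11: x = 12 + (9) = 21, y = 23 + (1) = 24 -> no discrepancy
step 12: x = 21 + (2) = 23, y = 24 + (-4) = 20 -> same as recorded
step 13: x = 23 + (2) = 25, y = 20 + (4) = 24 -> confirmed correct
step 14: x = 25 + (4) = 29, y = 24 + (-1) = 23 -> no discrepancy
step 15: x = 29 + (8) = 37, y = 23 + (-9) = 14 -> not what was recorded
Conclusion: step 15 carries the first error; the entry should be x = 37.

step 15, x = 37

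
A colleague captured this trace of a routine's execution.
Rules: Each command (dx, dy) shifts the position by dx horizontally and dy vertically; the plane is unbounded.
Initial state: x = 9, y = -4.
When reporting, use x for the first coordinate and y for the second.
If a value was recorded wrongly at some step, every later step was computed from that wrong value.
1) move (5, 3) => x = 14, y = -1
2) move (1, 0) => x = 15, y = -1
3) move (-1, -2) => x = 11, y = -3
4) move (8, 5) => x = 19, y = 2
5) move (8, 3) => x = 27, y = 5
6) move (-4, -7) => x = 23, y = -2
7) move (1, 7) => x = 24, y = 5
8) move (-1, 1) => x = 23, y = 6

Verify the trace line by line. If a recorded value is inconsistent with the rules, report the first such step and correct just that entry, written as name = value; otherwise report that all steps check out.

Step 1: x = 9 + (5) = 14, y = -4 + (3) = -1 — confirmed correct.
Step 2: x = 14 + (1) = 15, y = -1 + (0) = -1 — same as recorded.
Step 3: x = 15 + (-1) = 14, y = -1 + (-2) = -3 — the recorded entry deviates here.
Step 3 is the first one off; corrected, x = 14.

step 3, x = 14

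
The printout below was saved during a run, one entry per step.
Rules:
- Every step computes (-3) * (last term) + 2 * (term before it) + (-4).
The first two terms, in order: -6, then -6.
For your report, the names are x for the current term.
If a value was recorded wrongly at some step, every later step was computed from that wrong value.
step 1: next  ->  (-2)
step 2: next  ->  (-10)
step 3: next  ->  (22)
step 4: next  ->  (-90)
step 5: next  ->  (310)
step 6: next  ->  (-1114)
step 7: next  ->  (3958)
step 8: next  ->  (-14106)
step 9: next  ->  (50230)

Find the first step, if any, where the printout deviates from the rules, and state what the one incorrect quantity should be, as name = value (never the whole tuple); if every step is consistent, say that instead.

step 1, x = 2

Recomputing the run from the initial state:
step 1: x = 2
step 2: x = -22
step 3: x = 66
step 4: x = -246
step 5: x = 866
step 6: x = -3094
step 7: x = 11010
step 8: x = -39222
step 9: x = 139682
The first disagreement with the printout is at step 1, where the value should be x = 2.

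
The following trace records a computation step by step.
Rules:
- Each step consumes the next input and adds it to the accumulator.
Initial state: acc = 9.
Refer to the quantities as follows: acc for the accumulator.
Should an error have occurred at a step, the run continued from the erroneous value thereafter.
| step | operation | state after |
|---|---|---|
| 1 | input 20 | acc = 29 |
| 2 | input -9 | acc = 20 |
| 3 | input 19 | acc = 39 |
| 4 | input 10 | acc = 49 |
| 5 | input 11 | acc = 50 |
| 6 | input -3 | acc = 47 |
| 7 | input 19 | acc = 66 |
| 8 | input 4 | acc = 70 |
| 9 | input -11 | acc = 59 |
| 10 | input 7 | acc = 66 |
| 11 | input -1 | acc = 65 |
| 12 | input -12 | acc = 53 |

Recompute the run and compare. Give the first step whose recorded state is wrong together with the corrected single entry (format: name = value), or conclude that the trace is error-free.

step 5, acc = 60

step 1: acc = 9 + 20 = 29 -> agrees with the trace
step 2: acc = 29 + -9 = 20 -> matches
step 3: acc = 20 + 19 = 39 -> consistent with the trace
step 4: acc = 39 + 10 = 49 -> agrees with the trace
step 5: acc = 49 + 11 = 60 -> not what was recorded
Conclusion: step 5 carries the first error; the entry should be acc = 60.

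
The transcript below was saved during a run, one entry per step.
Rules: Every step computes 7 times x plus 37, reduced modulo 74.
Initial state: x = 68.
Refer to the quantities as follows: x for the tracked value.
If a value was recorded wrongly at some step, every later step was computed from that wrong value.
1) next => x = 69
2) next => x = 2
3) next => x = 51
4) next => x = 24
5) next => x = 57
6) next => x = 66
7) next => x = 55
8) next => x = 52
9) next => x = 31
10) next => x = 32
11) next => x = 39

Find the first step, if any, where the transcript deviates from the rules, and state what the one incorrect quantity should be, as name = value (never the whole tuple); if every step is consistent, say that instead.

no error

Recomputing the run from the initial state:
step 1: x = 69
step 2: x = 2
step 3: x = 51
step 4: x = 24
step 5: x = 57
step 6: x = 66
step 7: x = 55
step 8: x = 52
step 9: x = 31
step 10: x = 32
step 11: x = 39
This matches the transcript at every step.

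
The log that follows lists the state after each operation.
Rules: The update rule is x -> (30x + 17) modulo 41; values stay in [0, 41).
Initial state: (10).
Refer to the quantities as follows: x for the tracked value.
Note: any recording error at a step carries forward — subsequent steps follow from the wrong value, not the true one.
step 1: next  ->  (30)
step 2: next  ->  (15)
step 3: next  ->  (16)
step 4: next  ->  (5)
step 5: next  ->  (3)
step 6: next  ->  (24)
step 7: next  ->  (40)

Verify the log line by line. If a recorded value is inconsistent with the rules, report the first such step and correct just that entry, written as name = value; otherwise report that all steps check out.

step 6, x = 25

Recomputing the run from the initial state:
step 1: x = 30
step 2: x = 15
step 3: x = 16
step 4: x = 5
step 5: x = 3
step 6: x = 25
step 7: x = 29
The first disagreement with the log is at step 6, where the value should be x = 25.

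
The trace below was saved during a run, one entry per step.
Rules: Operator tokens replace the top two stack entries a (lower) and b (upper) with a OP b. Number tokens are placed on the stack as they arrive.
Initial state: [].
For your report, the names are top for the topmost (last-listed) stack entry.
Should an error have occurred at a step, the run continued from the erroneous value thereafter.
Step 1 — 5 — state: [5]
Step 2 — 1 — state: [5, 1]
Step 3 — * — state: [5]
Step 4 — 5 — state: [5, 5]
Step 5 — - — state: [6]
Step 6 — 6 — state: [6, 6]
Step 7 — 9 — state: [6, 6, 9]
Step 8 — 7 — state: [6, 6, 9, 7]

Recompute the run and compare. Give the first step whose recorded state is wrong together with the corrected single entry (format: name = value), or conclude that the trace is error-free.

Recomputing the run from the initial state:
step 1: [5]
step 2: [5, 1]
step 3: [5]
step 4: [5, 5]
step 5: [0]
step 6: [0, 6]
step 7: [0, 6, 9]
step 8: [0, 6, 9, 7]
The first disagreement with the trace is at step 5, where the value should be top = 0.

step 5, top = 0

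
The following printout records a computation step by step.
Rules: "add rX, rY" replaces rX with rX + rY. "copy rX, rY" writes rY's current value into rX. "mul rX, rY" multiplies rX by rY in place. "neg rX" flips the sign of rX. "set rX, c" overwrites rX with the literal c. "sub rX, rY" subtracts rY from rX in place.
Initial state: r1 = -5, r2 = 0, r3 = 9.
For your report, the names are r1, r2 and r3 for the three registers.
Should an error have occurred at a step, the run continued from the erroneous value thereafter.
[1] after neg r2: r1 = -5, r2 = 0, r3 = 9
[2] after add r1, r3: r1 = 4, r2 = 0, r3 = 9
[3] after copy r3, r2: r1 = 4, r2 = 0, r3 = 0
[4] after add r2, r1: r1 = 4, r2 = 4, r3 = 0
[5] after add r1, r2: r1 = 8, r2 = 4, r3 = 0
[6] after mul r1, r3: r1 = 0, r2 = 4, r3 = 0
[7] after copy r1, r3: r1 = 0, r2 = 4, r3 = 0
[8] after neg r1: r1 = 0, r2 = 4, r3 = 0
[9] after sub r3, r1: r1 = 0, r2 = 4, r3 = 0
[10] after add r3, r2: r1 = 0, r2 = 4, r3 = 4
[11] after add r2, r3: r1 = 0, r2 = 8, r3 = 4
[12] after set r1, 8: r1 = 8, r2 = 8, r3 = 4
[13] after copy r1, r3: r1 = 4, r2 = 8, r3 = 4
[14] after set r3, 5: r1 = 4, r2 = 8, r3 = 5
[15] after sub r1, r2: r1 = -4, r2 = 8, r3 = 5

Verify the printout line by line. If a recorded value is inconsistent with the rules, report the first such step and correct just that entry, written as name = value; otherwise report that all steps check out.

no error

Step 1: r2 = -(0) = 0 — verified.
Step 2: r1 = -5 + 9 = 4 — confirmed correct.
Step 3: r3 = 0 — same as recorded.
Step 4: r2 = 0 + 4 = 4 — in agreement.
Step 5: r1 = 4 + 4 = 8 — same as recorded.
Step 6: r1 = 8 * 0 = 0 — exactly as logged.
Step 7: r1 = 0 — checks out.
Step 8: r1 = -(0) = 0 — no discrepancy.
Step 9: r3 = 0 - 0 = 0 — confirmed correct.
Step 10: r3 = 0 + 4 = 4 — matches.
Step 11: r2 = 4 + 4 = 8 — matches.
Step 12: r1 = 8 — matches.
Step 13: r1 = 4 — consistent with the printout.
Step 14: r3 = 5 — same as recorded.
Step 15: r1 = 4 - 8 = -4 — confirmed correct.
All entries verified; no error found.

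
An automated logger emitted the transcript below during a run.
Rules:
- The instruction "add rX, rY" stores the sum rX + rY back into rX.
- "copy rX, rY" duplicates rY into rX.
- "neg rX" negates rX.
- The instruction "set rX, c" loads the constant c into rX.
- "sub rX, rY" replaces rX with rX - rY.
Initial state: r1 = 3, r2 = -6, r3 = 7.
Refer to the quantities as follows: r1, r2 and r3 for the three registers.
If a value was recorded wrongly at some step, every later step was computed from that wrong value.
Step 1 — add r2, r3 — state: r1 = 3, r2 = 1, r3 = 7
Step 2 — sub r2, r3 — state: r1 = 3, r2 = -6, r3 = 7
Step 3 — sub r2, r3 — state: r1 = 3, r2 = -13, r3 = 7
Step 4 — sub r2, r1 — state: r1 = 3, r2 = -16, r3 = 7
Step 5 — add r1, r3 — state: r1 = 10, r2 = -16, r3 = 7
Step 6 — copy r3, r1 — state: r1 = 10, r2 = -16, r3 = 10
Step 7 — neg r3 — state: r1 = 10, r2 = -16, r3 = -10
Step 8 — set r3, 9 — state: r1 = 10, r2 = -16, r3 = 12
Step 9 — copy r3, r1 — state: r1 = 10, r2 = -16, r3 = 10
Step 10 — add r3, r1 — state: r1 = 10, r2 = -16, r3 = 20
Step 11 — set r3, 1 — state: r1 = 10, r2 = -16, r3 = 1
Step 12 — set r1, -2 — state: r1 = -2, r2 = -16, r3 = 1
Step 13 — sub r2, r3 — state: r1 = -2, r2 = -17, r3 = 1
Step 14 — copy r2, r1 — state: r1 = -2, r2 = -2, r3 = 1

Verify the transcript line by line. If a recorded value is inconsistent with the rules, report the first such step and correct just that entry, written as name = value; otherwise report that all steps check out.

Recomputing the run from the initial state:
step 1: r1 = 3, r2 = 1, r3 = 7
step 2: r1 = 3, r2 = -6, r3 = 7
step 3: r1 = 3, r2 = -13, r3 = 7
step 4: r1 = 3, r2 = -16, r3 = 7
step 5: r1 = 10, r2 = -16, r3 = 7
step 6: r1 = 10, r2 = -16, r3 = 10
step 7: r1 = 10, r2 = -16, r3 = -10
step 8: r1 = 10, r2 = -16, r3 = 9
step 9: r1 = 10, r2 = -16, r3 = 10
step 10: r1 = 10, r2 = -16, r3 = 20
step 11: r1 = 10, r2 = -16, r3 = 1
step 12: r1 = -2, r2 = -16, r3 = 1
step 13: r1 = -2, r2 = -17, r3 = 1
step 14: r1 = -2, r2 = -2, r3 = 1
The first disagreement with the transcript is at step 8, where the value should be r3 = 9.

step 8, r3 = 9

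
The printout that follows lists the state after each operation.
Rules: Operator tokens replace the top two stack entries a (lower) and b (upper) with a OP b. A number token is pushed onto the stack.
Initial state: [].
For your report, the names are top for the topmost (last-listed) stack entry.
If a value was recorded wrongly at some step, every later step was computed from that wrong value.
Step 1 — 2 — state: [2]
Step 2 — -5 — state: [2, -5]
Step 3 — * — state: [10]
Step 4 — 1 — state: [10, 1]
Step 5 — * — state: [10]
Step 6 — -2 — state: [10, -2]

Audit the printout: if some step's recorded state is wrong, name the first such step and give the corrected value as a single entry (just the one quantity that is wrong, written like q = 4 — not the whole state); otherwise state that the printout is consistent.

Recomputing the run from the initial state:
step 1: [2]
step 2: [2, -5]
step 3: [-10]
step 4: [-10, 1]
step 5: [-10]
step 6: [-10, -2]
The first disagreement with the printout is at step 3, where the value should be top = -10.

step 3, top = -10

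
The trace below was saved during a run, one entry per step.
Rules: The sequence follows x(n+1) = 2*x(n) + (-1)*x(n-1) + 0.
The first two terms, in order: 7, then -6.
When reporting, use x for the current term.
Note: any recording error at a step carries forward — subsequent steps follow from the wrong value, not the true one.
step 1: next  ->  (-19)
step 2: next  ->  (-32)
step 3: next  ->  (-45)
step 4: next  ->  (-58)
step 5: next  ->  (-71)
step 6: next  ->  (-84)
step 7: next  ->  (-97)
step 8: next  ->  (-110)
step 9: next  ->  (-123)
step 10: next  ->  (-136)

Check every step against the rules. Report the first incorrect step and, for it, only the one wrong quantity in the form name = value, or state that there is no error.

Recomputing the run from the initial state:
step 1: x = -19
step 2: x = -32
step 3: x = -45
step 4: x = -58
step 5: x = -71
step 6: x = -84
step 7: x = -97
step 8: x = -110
step 9: x = -123
step 10: x = -136
This matches the trace at every step.

no error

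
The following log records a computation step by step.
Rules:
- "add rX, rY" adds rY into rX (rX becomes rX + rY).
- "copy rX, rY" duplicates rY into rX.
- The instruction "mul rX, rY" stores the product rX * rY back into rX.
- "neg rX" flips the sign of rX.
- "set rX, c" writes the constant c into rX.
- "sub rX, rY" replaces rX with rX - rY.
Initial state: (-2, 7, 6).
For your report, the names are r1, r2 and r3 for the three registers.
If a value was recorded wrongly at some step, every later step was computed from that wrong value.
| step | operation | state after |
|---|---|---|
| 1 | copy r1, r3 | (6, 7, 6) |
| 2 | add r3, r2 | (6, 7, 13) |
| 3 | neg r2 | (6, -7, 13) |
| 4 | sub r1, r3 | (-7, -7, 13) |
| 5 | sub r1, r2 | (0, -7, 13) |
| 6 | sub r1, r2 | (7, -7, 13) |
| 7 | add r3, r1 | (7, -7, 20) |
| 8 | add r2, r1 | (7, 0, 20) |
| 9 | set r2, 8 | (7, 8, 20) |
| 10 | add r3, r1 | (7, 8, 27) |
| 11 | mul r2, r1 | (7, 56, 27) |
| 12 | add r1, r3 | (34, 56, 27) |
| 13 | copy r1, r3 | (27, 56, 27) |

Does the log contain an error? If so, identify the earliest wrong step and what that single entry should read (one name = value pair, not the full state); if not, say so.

Step 1: r1 = 6 — no discrepancy.
Step 2: r3 = 6 + 7 = 13 — matches.
Step 3: r2 = -(7) = -7 — same as recorded.
Step 4: r1 = 6 - 13 = -7 — no discrepancy.
Step 5: r1 = -7 - -7 = 0 — verified.
Step 6: r1 = 0 - -7 = 7 — same as recorded.
Step 7: r3 = 13 + 7 = 20 — matches.
Step 8: r2 = -7 + 7 = 0 — confirmed correct.
Step 9: r2 = 8 — agrees with the log.
Step 10: r3 = 20 + 7 = 27 — matches.
Step 11: r2 = 8 * 7 = 56 — confirmed correct.
Step 12: r1 = 7 + 27 = 34 — agrees with the log.
Step 13: r1 = 27 — verified.
Each recorded entry agrees with the recomputation.

no error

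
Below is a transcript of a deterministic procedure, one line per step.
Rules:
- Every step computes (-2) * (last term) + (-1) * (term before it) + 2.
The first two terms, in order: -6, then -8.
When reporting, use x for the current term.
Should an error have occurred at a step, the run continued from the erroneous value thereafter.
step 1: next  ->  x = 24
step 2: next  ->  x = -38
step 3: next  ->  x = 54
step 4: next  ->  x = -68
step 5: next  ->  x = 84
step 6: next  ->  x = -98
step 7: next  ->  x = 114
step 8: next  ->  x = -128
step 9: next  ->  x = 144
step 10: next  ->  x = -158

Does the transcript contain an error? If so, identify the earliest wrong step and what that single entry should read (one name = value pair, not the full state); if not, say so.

1. x = -2*(-8) + (-1)*(-6) + (2) = 24 (verified)
2. x = -2*(24) + (-1)*(-8) + (2) = -38 (agrees with the transcript)
3. x = -2*(-38) + (-1)*(24) + (2) = 54 (consistent with the transcript)
4. x = -2*(54) + (-1)*(-38) + (2) = -68 (in agreement)
5. x = -2*(-68) + (-1)*(54) + (2) = 84 (exactly as logged)
6. x = -2*(84) + (-1)*(-68) + (2) = -98 (consistent with the transcript)
7. x = -2*(-98) + (-1)*(84) + (2) = 114 (verified)
8. x = -2*(114) + (-1)*(-98) + (2) = -128 (in agreement)
9. x = -2*(-128) + (-1)*(114) + (2) = 144 (in agreement)
10. x = -2*(144) + (-1)*(-128) + (2) = -158 (matches)
Every step is consistent.

no error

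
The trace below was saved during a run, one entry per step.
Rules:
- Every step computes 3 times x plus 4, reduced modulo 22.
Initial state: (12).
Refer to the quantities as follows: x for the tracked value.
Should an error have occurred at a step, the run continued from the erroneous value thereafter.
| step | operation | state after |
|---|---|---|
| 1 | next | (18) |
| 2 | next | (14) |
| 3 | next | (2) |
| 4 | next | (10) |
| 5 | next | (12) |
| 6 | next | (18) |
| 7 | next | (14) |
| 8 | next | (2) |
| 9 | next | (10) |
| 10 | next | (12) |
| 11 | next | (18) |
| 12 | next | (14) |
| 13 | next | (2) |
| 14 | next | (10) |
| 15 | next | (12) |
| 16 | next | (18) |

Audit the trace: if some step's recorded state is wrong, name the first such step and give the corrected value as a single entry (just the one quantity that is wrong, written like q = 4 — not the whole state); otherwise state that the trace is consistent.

Recomputing the run from the initial state:
step 1: x = 18
step 2: x = 14
step 3: x = 2
step 4: x = 10
step 5: x = 12
step 6: x = 18
step 7: x = 14
step 8: x = 2
step 9: x = 10
step 10: x = 12
step 11: x = 18
step 12: x = 14
step 13: x = 2
step 14: x = 10
step 15: x = 12
step 16: x = 18
This matches the trace at every step.

no error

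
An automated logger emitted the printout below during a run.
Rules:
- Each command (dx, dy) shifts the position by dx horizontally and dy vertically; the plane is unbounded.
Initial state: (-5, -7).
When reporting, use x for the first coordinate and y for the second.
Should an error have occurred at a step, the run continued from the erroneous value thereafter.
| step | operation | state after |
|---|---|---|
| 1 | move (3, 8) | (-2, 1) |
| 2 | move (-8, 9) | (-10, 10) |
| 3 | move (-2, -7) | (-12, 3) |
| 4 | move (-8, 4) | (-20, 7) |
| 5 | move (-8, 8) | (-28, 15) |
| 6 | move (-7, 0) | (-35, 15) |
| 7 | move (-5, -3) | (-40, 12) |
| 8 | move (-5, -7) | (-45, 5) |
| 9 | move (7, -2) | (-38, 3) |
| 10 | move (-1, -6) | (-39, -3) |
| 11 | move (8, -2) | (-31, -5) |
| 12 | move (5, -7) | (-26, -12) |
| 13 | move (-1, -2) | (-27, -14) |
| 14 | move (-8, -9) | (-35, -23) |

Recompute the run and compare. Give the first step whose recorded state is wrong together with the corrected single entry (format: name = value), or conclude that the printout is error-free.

Step 1: x = -5 + (3) = -2, y = -7 + (8) = 1 — confirmed correct.
Step 2: x = -2 + (-8) = -10, y = 1 + (9) = 10 — consistent with the printout.
Step 3: x = -10 + (-2) = -12, y = 10 + (-7) = 3 — same as recorded.
Step 4: x = -12 + (-8) = -20, y = 3 + (4) = 7 — same as recorded.
Step 5: x = -20 + (-8) = -28, y = 7 + (8) = 15 — verified.
Step 6: x = -28 + (-7) = -35, y = 15 + (0) = 15 — confirmed correct.
Step 7: x = -35 + (-5) = -40, y = 15 + (-3) = 12 — checks out.
Step 8: x = -40 + (-5) = -45, y = 12 + (-7) = 5 — no discrepancy.
Step 9: x = -45 + (7) = -38, y = 5 + (-2) = 3 — exactly as logged.
Step 10: x = -38 + (-1) = -39, y = 3 + (-6) = -3 — consistent with the printout.
Step 11: x = -39 + (8) = -31, y = -3 + (-2) = -5 — exactly as logged.
Step 12: x = -31 + (5) = -26, y = -5 + (-7) = -12 — agrees with the printout.
Step 13: x = -26 + (-1) = -27, y = -12 + (-2) = -14 — in agreement.
Step 14: x = -27 + (-8) = -35, y = -14 + (-9) = -23 — no discrepancy.
The whole run recomputes cleanly — no discrepancies.

no error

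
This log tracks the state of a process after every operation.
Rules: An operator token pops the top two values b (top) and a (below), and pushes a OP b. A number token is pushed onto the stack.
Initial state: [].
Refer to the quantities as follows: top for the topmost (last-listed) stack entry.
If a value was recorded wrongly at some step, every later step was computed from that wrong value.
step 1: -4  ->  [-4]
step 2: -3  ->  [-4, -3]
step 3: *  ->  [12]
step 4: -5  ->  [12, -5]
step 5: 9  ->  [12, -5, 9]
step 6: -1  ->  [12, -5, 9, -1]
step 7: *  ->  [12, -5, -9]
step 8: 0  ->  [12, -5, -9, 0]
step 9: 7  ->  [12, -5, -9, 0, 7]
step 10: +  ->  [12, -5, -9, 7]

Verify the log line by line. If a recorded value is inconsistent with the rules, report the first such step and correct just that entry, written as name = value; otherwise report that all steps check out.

no error

1. push -4: top = -4 (verified)
2. push -3: top = -3 (exactly as logged)
3. -4 * -3 = 12 (consistent with the log)
4. push -5: top = -5 (same as recorded)
5. push 9: top = 9 (checks out)
6. push -1: top = -1 (matches)
7. 9 * -1 = -9 (agrees with the log)
8. push 0: top = 0 (agrees with the log)
9. push 7: top = 7 (agrees with the log)
10. 0 + 7 = 7 (verified)
Nothing is out of place; the run is error-free.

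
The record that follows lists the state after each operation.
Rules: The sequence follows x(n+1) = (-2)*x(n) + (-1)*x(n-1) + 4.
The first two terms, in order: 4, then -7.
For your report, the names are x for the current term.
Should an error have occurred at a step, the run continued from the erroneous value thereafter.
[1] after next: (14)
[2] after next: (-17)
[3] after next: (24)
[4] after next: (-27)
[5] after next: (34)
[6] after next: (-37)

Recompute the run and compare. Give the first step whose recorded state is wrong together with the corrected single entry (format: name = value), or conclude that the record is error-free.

Recomputing the run from the initial state:
step 1: x = 14
step 2: x = -17
step 3: x = 24
step 4: x = -27
step 5: x = 34
step 6: x = -37
This matches the record at every step.

no error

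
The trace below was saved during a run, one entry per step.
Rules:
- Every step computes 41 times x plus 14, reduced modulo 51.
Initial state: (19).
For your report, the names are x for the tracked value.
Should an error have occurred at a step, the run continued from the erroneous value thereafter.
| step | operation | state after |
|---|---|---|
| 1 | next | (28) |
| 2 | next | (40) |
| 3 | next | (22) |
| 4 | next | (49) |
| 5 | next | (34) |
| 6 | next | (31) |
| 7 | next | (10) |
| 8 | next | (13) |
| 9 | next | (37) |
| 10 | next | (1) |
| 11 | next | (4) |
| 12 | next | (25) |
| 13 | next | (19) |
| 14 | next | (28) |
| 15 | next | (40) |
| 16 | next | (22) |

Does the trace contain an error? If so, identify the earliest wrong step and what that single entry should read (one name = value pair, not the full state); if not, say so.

step 1: x = (41*19 + 14) mod 51 = 28 -> same as recorded
step 2: x = (41*28 + 14) mod 51 = 40 -> matches
step 3: x = (41*40 + 14) mod 51 = 22 -> same as recorded
step 4: x = (41*22 + 14) mod 51 = 49 -> checks out
step 5: x = (41*49 + 14) mod 51 = 34 -> checks out
step 6: x = (41*34 + 14) mod 51 = 31 -> same as recorded
step 7: x = (41*31 + 14) mod 51 = 10 -> confirmed correct
step 8: x = (41*10 + 14) mod 51 = 16 -> the trace disagrees here
Conclusion: step 8 carries the first error; the entry should be x = 16.

step 8, x = 16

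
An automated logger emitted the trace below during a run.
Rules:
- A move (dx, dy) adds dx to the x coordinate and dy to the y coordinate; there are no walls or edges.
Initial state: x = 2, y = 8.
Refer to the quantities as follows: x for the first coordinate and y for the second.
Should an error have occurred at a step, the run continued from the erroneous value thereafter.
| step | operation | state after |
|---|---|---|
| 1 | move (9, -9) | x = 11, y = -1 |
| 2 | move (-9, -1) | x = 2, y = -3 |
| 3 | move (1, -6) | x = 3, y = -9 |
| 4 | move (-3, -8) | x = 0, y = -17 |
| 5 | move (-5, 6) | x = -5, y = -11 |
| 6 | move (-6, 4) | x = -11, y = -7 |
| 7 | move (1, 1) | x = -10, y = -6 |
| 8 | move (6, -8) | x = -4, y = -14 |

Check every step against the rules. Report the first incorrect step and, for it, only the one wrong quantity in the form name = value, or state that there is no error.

step 2, y = -2

step 1: x = 2 + (9) = 11, y = 8 + (-9) = -1 -> in agreement
step 2: x = 11 + (-9) = 2, y = -1 + (-1) = -2 -> this is not what the trace shows
That makes step 2 the first incorrect line — y = -2 is what it should show.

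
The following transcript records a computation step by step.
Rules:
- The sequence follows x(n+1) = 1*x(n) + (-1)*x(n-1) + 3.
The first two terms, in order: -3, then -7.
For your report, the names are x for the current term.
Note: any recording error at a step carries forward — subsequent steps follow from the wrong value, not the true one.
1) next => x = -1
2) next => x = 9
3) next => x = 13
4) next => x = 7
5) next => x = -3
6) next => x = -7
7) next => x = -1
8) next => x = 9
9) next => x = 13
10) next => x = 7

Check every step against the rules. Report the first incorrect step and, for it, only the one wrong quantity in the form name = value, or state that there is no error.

no error

Step 1: x = 1*(-7) + (-1)*(-3) + (3) = -1 — no discrepancy.
Step 2: x = 1*(-1) + (-1)*(-7) + (3) = 9 — verified.
Step 3: x = 1*(9) + (-1)*(-1) + (3) = 13 — consistent with the transcript.
Step 4: x = 1*(13) + (-1)*(9) + (3) = 7 — checks out.
Step 5: x = 1*(7) + (-1)*(13) + (3) = -3 — verified.
Step 6: x = 1*(-3) + (-1)*(7) + (3) = -7 — consistent with the transcript.
Step 7: x = 1*(-7) + (-1)*(-3) + (3) = -1 — consistent with the transcript.
Step 8: x = 1*(-1) + (-1)*(-7) + (3) = 9 — confirmed correct.
Step 9: x = 1*(9) + (-1)*(-1) + (3) = 13 — consistent with the transcript.
Step 10: x = 1*(13) + (-1)*(9) + (3) = 7 — matches.
All entries verified; no error found.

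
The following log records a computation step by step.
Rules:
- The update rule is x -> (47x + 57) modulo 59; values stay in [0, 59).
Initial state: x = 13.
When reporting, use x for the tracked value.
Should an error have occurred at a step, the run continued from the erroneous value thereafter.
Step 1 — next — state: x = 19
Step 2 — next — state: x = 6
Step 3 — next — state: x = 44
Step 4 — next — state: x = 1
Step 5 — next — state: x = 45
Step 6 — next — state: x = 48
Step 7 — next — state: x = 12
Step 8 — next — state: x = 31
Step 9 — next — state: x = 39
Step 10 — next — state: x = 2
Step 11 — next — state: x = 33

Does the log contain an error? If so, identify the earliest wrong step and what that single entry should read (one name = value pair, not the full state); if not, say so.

no error

step 1: x = (47*13 + 57) mod 59 = 19 -> matches
step 2: x = (47*19 + 57) mod 59 = 6 -> verified
step 3: x = (47*6 + 57) mod 59 = 44 -> in agreement
step 4: x = (47*44 + 57) mod 59 = 1 -> confirmed correct
step 5: x = (47*1 + 57) mod 59 = 45 -> matches
step 6: x = (47*45 + 57) mod 59 = 48 -> verified
step 7: x = (47*48 + 57) mod 59 = 12 -> verified
step 8: x = (47*12 + 57) mod 59 = 31 -> checks out
step 9: x = (47*31 + 57) mod 59 = 39 -> no discrepancy
step 10: x = (47*39 + 57) mod 59 = 2 -> exactly as logged
step 11: x = (47*2 + 57) mod 59 = 33 -> verified
Each recorded entry agrees with the recomputation.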